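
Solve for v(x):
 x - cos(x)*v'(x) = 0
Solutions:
 v(x) = C1 + Integral(x/cos(x), x)


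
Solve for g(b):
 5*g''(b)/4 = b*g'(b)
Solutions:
 g(b) = C1 + C2*erfi(sqrt(10)*b/5)


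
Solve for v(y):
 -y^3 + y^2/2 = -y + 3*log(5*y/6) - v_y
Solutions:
 v(y) = C1 + y^4/4 - y^3/6 - y^2/2 + 3*y*log(y) - 3*y + y*log(125/216)


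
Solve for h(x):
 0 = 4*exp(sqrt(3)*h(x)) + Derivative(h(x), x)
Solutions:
 h(x) = sqrt(3)*(2*log(1/(C1 + 4*x)) - log(3))/6


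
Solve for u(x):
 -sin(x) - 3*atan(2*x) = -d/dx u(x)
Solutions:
 u(x) = C1 + 3*x*atan(2*x) - 3*log(4*x^2 + 1)/4 - cos(x)


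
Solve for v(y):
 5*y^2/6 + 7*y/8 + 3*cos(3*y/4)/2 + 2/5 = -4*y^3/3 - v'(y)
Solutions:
 v(y) = C1 - y^4/3 - 5*y^3/18 - 7*y^2/16 - 2*y/5 - 2*sin(3*y/4)


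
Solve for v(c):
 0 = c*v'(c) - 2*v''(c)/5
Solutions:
 v(c) = C1 + C2*erfi(sqrt(5)*c/2)


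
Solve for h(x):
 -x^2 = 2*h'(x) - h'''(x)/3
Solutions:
 h(x) = C1 + C2*exp(-sqrt(6)*x) + C3*exp(sqrt(6)*x) - x^3/6 - x/6


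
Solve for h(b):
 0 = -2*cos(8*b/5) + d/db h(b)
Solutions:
 h(b) = C1 + 5*sin(8*b/5)/4


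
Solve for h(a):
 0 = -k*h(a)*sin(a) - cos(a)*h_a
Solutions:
 h(a) = C1*exp(k*log(cos(a)))


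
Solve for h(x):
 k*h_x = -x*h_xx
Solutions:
 h(x) = C1 + x^(1 - re(k))*(C2*sin(log(x)*Abs(im(k))) + C3*cos(log(x)*im(k)))


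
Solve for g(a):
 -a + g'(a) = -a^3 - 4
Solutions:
 g(a) = C1 - a^4/4 + a^2/2 - 4*a


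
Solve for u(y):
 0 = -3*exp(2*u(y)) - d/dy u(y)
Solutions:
 u(y) = log(-sqrt(-1/(C1 - 3*y))) - log(2)/2
 u(y) = log(-1/(C1 - 3*y))/2 - log(2)/2


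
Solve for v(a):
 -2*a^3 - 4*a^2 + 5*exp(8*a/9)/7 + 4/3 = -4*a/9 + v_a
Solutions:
 v(a) = C1 - a^4/2 - 4*a^3/3 + 2*a^2/9 + 4*a/3 + 45*exp(8*a/9)/56


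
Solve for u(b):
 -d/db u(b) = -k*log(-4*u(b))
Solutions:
 Integral(1/(log(-_y) + 2*log(2)), (_y, u(b))) = C1 + b*k


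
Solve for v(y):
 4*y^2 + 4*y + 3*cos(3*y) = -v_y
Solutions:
 v(y) = C1 - 4*y^3/3 - 2*y^2 - sin(3*y)


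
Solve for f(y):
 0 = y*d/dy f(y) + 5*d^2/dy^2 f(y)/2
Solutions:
 f(y) = C1 + C2*erf(sqrt(5)*y/5)


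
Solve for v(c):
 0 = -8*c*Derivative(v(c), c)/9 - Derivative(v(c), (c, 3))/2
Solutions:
 v(c) = C1 + Integral(C2*airyai(-2*6^(1/3)*c/3) + C3*airybi(-2*6^(1/3)*c/3), c)


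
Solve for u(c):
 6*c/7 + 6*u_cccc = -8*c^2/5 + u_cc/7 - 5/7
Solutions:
 u(c) = C1 + C2*c + C3*exp(-sqrt(42)*c/42) + C4*exp(sqrt(42)*c/42) + 14*c^4/15 + c^3 + 4729*c^2/10


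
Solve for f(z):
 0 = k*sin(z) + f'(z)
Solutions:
 f(z) = C1 + k*cos(z)


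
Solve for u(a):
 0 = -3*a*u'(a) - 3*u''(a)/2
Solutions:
 u(a) = C1 + C2*erf(a)


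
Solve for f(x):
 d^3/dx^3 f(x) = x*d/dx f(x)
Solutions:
 f(x) = C1 + Integral(C2*airyai(x) + C3*airybi(x), x)


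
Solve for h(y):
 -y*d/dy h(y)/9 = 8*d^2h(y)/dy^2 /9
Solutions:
 h(y) = C1 + C2*erf(y/4)


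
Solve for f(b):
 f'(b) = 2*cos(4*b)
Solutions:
 f(b) = C1 + sin(4*b)/2


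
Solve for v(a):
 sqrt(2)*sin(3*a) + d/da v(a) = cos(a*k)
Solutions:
 v(a) = C1 + sqrt(2)*cos(3*a)/3 + sin(a*k)/k


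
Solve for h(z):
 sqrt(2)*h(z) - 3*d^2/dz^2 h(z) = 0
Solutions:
 h(z) = C1*exp(-2^(1/4)*sqrt(3)*z/3) + C2*exp(2^(1/4)*sqrt(3)*z/3)


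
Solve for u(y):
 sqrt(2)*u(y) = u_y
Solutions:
 u(y) = C1*exp(sqrt(2)*y)


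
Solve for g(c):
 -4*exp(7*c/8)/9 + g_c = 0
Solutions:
 g(c) = C1 + 32*exp(7*c/8)/63


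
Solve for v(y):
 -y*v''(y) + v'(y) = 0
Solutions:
 v(y) = C1 + C2*y^2


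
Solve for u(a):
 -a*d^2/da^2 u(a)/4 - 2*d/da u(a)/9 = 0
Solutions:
 u(a) = C1 + C2*a^(1/9)


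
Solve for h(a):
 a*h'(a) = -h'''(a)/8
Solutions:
 h(a) = C1 + Integral(C2*airyai(-2*a) + C3*airybi(-2*a), a)


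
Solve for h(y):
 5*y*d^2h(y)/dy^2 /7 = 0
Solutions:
 h(y) = C1 + C2*y


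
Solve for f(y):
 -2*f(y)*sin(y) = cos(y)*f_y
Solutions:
 f(y) = C1*cos(y)^2


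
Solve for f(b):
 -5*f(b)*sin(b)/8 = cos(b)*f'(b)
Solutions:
 f(b) = C1*cos(b)^(5/8)


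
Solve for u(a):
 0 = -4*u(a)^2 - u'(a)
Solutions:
 u(a) = 1/(C1 + 4*a)


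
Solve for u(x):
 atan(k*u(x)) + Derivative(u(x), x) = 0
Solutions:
 Integral(1/atan(_y*k), (_y, u(x))) = C1 - x


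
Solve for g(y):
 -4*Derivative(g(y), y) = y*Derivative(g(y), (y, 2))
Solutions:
 g(y) = C1 + C2/y^3


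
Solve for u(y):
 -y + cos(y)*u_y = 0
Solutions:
 u(y) = C1 + Integral(y/cos(y), y)


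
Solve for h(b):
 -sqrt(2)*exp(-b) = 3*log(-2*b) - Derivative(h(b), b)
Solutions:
 h(b) = C1 + 3*b*log(-b) + 3*b*(-1 + log(2)) - sqrt(2)*exp(-b)


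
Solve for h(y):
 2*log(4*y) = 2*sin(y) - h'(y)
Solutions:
 h(y) = C1 - 2*y*log(y) - 4*y*log(2) + 2*y - 2*cos(y)


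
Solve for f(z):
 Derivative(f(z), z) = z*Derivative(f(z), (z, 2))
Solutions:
 f(z) = C1 + C2*z^2


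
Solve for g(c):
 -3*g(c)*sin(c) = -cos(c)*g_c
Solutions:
 g(c) = C1/cos(c)^3


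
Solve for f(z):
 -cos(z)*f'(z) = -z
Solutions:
 f(z) = C1 + Integral(z/cos(z), z)


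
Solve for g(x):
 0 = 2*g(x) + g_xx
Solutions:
 g(x) = C1*sin(sqrt(2)*x) + C2*cos(sqrt(2)*x)


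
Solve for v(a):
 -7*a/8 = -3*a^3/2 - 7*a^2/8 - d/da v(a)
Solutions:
 v(a) = C1 - 3*a^4/8 - 7*a^3/24 + 7*a^2/16


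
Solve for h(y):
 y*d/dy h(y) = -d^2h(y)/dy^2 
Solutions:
 h(y) = C1 + C2*erf(sqrt(2)*y/2)


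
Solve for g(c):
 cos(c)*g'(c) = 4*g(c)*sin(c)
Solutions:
 g(c) = C1/cos(c)^4


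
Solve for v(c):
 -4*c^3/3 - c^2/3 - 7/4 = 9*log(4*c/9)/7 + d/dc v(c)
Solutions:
 v(c) = C1 - c^4/3 - c^3/9 - 9*c*log(c)/7 - 18*c*log(2)/7 - 13*c/28 + 18*c*log(3)/7


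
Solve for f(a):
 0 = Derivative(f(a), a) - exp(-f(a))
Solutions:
 f(a) = log(C1 + a)


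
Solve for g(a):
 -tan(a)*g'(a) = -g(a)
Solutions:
 g(a) = C1*sin(a)


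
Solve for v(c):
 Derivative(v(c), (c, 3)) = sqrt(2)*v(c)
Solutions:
 v(c) = C3*exp(2^(1/6)*c) + (C1*sin(2^(1/6)*sqrt(3)*c/2) + C2*cos(2^(1/6)*sqrt(3)*c/2))*exp(-2^(1/6)*c/2)


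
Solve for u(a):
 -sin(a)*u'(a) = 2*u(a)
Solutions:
 u(a) = C1*(cos(a) + 1)/(cos(a) - 1)


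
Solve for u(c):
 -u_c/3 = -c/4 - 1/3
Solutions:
 u(c) = C1 + 3*c^2/8 + c


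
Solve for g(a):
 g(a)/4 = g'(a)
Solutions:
 g(a) = C1*exp(a/4)


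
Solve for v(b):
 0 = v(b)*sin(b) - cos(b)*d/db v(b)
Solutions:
 v(b) = C1/cos(b)


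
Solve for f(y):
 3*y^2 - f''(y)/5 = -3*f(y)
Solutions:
 f(y) = C1*exp(-sqrt(15)*y) + C2*exp(sqrt(15)*y) - y^2 - 2/15


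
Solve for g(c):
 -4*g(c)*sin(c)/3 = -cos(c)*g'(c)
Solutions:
 g(c) = C1/cos(c)^(4/3)


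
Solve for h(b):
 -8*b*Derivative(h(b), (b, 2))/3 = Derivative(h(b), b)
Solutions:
 h(b) = C1 + C2*b^(5/8)


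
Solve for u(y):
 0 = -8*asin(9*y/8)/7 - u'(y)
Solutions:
 u(y) = C1 - 8*y*asin(9*y/8)/7 - 8*sqrt(64 - 81*y^2)/63


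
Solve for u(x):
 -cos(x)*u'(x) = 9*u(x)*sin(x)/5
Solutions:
 u(x) = C1*cos(x)^(9/5)


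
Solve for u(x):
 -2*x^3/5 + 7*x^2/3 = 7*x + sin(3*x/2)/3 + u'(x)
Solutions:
 u(x) = C1 - x^4/10 + 7*x^3/9 - 7*x^2/2 + 2*cos(3*x/2)/9


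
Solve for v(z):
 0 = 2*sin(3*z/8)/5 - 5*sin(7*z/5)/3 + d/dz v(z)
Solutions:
 v(z) = C1 + 16*cos(3*z/8)/15 - 25*cos(7*z/5)/21


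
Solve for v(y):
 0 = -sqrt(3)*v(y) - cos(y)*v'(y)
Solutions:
 v(y) = C1*(sin(y) - 1)^(sqrt(3)/2)/(sin(y) + 1)^(sqrt(3)/2)


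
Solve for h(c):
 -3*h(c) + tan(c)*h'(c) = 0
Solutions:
 h(c) = C1*sin(c)^3


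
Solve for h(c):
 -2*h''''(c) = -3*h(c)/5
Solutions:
 h(c) = C1*exp(-10^(3/4)*3^(1/4)*c/10) + C2*exp(10^(3/4)*3^(1/4)*c/10) + C3*sin(10^(3/4)*3^(1/4)*c/10) + C4*cos(10^(3/4)*3^(1/4)*c/10)


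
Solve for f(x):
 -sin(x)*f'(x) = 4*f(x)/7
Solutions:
 f(x) = C1*(cos(x) + 1)^(2/7)/(cos(x) - 1)^(2/7)


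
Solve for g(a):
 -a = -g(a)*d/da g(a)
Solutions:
 g(a) = -sqrt(C1 + a^2)
 g(a) = sqrt(C1 + a^2)


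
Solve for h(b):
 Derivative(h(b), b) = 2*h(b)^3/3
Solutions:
 h(b) = -sqrt(6)*sqrt(-1/(C1 + 2*b))/2
 h(b) = sqrt(6)*sqrt(-1/(C1 + 2*b))/2


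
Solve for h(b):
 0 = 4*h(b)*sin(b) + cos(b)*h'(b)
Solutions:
 h(b) = C1*cos(b)^4


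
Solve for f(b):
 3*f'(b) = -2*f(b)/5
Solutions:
 f(b) = C1*exp(-2*b/15)


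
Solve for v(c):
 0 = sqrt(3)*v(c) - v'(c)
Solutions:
 v(c) = C1*exp(sqrt(3)*c)


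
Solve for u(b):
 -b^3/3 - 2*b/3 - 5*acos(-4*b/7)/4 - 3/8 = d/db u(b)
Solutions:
 u(b) = C1 - b^4/12 - b^2/3 - 5*b*acos(-4*b/7)/4 - 3*b/8 - 5*sqrt(49 - 16*b^2)/16


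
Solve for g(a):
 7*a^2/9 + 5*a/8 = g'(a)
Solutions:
 g(a) = C1 + 7*a^3/27 + 5*a^2/16


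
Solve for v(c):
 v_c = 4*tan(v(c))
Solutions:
 v(c) = pi - asin(C1*exp(4*c))
 v(c) = asin(C1*exp(4*c))


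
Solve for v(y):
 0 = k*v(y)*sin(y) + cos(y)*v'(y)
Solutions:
 v(y) = C1*exp(k*log(cos(y)))


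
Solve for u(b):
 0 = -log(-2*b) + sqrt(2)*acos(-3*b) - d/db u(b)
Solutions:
 u(b) = C1 - b*log(-b) - b*log(2) + b + sqrt(2)*(b*acos(-3*b) + sqrt(1 - 9*b^2)/3)


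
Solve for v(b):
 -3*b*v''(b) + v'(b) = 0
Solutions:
 v(b) = C1 + C2*b^(4/3)


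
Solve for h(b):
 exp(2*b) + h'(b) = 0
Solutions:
 h(b) = C1 - exp(2*b)/2


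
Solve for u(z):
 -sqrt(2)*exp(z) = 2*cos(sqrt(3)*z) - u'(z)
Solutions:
 u(z) = C1 + sqrt(2)*exp(z) + 2*sqrt(3)*sin(sqrt(3)*z)/3


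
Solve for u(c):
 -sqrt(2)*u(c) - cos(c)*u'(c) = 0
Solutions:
 u(c) = C1*(sin(c) - 1)^(sqrt(2)/2)/(sin(c) + 1)^(sqrt(2)/2)


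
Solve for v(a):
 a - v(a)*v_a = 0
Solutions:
 v(a) = -sqrt(C1 + a^2)
 v(a) = sqrt(C1 + a^2)


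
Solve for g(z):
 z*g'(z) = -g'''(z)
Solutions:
 g(z) = C1 + Integral(C2*airyai(-z) + C3*airybi(-z), z)


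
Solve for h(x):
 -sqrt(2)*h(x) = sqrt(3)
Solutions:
 h(x) = -sqrt(6)/2


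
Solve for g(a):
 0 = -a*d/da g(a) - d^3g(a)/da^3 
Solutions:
 g(a) = C1 + Integral(C2*airyai(-a) + C3*airybi(-a), a)


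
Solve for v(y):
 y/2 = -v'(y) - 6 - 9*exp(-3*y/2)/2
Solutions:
 v(y) = C1 - y^2/4 - 6*y + 3*exp(-3*y/2)


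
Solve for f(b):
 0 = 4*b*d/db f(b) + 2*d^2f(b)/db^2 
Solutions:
 f(b) = C1 + C2*erf(b)


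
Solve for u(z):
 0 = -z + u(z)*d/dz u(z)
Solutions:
 u(z) = -sqrt(C1 + z^2)
 u(z) = sqrt(C1 + z^2)


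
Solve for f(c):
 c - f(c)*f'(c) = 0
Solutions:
 f(c) = -sqrt(C1 + c^2)
 f(c) = sqrt(C1 + c^2)


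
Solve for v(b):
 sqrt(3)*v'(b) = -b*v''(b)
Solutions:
 v(b) = C1 + C2*b^(1 - sqrt(3))


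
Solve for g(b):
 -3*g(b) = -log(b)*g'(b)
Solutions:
 g(b) = C1*exp(3*li(b))


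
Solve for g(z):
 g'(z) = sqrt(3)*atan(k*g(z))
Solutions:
 Integral(1/atan(_y*k), (_y, g(z))) = C1 + sqrt(3)*z


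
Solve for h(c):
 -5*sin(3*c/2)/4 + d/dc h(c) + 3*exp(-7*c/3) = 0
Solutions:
 h(c) = C1 - 5*cos(3*c/2)/6 + 9*exp(-7*c/3)/7


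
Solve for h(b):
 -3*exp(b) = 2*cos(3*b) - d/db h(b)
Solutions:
 h(b) = C1 + 3*exp(b) + 2*sin(3*b)/3


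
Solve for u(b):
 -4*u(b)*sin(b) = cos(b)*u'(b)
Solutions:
 u(b) = C1*cos(b)^4


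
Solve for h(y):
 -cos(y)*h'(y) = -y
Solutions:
 h(y) = C1 + Integral(y/cos(y), y)


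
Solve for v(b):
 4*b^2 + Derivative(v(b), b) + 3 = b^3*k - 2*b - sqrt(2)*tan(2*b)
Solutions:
 v(b) = C1 + b^4*k/4 - 4*b^3/3 - b^2 - 3*b + sqrt(2)*log(cos(2*b))/2


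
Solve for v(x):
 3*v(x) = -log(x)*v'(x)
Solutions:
 v(x) = C1*exp(-3*li(x))


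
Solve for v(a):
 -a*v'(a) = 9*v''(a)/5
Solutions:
 v(a) = C1 + C2*erf(sqrt(10)*a/6)


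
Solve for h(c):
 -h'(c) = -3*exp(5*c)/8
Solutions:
 h(c) = C1 + 3*exp(5*c)/40


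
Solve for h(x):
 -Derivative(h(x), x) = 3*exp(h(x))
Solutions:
 h(x) = log(1/(C1 + 3*x))


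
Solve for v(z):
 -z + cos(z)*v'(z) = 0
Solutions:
 v(z) = C1 + Integral(z/cos(z), z)


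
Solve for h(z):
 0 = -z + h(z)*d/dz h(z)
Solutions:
 h(z) = -sqrt(C1 + z^2)
 h(z) = sqrt(C1 + z^2)


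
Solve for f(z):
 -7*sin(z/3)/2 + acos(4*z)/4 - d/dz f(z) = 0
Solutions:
 f(z) = C1 + z*acos(4*z)/4 - sqrt(1 - 16*z^2)/16 + 21*cos(z/3)/2


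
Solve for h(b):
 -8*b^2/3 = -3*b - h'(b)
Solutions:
 h(b) = C1 + 8*b^3/9 - 3*b^2/2


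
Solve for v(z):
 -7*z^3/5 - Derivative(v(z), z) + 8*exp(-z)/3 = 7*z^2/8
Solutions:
 v(z) = C1 - 7*z^4/20 - 7*z^3/24 - 8*exp(-z)/3


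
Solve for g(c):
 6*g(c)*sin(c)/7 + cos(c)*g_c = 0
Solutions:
 g(c) = C1*cos(c)^(6/7)


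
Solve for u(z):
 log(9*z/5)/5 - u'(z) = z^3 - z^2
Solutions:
 u(z) = C1 - z^4/4 + z^3/3 + z*log(z)/5 - z*log(5)/5 - z/5 + 2*z*log(3)/5


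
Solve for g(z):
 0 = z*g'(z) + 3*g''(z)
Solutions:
 g(z) = C1 + C2*erf(sqrt(6)*z/6)


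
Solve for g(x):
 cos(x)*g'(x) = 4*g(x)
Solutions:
 g(x) = C1*(sin(x)^2 + 2*sin(x) + 1)/(sin(x)^2 - 2*sin(x) + 1)


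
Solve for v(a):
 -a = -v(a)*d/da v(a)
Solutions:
 v(a) = -sqrt(C1 + a^2)
 v(a) = sqrt(C1 + a^2)


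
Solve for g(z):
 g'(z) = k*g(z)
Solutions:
 g(z) = C1*exp(k*z)


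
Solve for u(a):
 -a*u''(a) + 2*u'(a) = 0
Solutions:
 u(a) = C1 + C2*a^3


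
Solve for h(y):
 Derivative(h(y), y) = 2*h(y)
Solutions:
 h(y) = C1*exp(2*y)


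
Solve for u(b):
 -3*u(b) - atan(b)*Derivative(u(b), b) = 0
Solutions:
 u(b) = C1*exp(-3*Integral(1/atan(b), b))


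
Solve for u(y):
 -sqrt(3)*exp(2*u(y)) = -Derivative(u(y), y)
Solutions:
 u(y) = log(-sqrt(-1/(C1 + sqrt(3)*y))) - log(2)/2
 u(y) = log(-1/(C1 + sqrt(3)*y))/2 - log(2)/2


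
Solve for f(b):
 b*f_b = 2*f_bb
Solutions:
 f(b) = C1 + C2*erfi(b/2)


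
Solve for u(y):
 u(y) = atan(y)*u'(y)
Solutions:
 u(y) = C1*exp(Integral(1/atan(y), y))


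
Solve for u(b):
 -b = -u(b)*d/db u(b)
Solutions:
 u(b) = -sqrt(C1 + b^2)
 u(b) = sqrt(C1 + b^2)


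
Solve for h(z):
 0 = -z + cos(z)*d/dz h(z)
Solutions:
 h(z) = C1 + Integral(z/cos(z), z)


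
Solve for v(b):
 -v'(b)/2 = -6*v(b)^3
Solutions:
 v(b) = -sqrt(2)*sqrt(-1/(C1 + 12*b))/2
 v(b) = sqrt(2)*sqrt(-1/(C1 + 12*b))/2


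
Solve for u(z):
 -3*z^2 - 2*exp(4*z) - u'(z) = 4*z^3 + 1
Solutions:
 u(z) = C1 - z^4 - z^3 - z - exp(4*z)/2


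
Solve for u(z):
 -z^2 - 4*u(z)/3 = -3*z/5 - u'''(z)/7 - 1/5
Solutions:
 u(z) = C3*exp(28^(1/3)*3^(2/3)*z/3) - 3*z^2/4 + 9*z/20 + (C1*sin(28^(1/3)*3^(1/6)*z/2) + C2*cos(28^(1/3)*3^(1/6)*z/2))*exp(-28^(1/3)*3^(2/3)*z/6) + 3/20


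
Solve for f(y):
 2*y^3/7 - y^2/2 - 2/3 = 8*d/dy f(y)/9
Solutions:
 f(y) = C1 + 9*y^4/112 - 3*y^3/16 - 3*y/4


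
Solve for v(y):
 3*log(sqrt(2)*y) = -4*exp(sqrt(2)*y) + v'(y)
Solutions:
 v(y) = C1 + 3*y*log(y) + y*(-3 + 3*log(2)/2) + 2*sqrt(2)*exp(sqrt(2)*y)


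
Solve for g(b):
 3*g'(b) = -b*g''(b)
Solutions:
 g(b) = C1 + C2/b^2


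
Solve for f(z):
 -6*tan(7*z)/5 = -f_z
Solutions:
 f(z) = C1 - 6*log(cos(7*z))/35


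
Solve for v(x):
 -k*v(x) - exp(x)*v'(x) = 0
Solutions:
 v(x) = C1*exp(k*exp(-x))


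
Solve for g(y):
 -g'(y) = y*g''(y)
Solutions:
 g(y) = C1 + C2*log(y)


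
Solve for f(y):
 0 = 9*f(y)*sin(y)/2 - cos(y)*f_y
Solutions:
 f(y) = C1/cos(y)^(9/2)


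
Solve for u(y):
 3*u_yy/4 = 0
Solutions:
 u(y) = C1 + C2*y


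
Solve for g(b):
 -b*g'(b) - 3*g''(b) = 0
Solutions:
 g(b) = C1 + C2*erf(sqrt(6)*b/6)


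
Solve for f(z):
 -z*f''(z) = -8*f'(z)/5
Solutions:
 f(z) = C1 + C2*z^(13/5)


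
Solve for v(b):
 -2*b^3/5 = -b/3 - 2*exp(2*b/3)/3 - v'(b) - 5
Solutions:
 v(b) = C1 + b^4/10 - b^2/6 - 5*b - exp(b)^(2/3)


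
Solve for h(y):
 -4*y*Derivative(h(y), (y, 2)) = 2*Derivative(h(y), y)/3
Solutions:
 h(y) = C1 + C2*y^(5/6)


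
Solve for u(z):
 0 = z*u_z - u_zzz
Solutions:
 u(z) = C1 + Integral(C2*airyai(z) + C3*airybi(z), z)


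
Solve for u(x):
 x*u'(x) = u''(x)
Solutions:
 u(x) = C1 + C2*erfi(sqrt(2)*x/2)


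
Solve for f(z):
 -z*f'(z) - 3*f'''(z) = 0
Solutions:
 f(z) = C1 + Integral(C2*airyai(-3^(2/3)*z/3) + C3*airybi(-3^(2/3)*z/3), z)


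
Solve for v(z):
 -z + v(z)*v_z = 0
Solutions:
 v(z) = -sqrt(C1 + z^2)
 v(z) = sqrt(C1 + z^2)


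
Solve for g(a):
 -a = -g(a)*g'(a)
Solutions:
 g(a) = -sqrt(C1 + a^2)
 g(a) = sqrt(C1 + a^2)


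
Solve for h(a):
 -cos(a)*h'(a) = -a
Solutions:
 h(a) = C1 + Integral(a/cos(a), a)


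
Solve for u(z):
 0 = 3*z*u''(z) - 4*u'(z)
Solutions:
 u(z) = C1 + C2*z^(7/3)


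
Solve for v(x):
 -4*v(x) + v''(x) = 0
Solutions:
 v(x) = C1*exp(-2*x) + C2*exp(2*x)


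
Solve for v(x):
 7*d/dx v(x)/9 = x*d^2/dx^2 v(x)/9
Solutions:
 v(x) = C1 + C2*x^8


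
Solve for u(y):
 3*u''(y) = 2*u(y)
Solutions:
 u(y) = C1*exp(-sqrt(6)*y/3) + C2*exp(sqrt(6)*y/3)


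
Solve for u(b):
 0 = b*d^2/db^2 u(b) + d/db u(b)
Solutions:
 u(b) = C1 + C2*log(b)


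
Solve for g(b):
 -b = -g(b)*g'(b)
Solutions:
 g(b) = -sqrt(C1 + b^2)
 g(b) = sqrt(C1 + b^2)


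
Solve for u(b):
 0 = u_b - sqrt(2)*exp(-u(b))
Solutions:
 u(b) = log(C1 + sqrt(2)*b)


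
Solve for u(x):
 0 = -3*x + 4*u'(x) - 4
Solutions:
 u(x) = C1 + 3*x^2/8 + x


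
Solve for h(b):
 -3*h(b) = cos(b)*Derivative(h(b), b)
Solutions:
 h(b) = C1*(sin(b) - 1)^(3/2)/(sin(b) + 1)^(3/2)


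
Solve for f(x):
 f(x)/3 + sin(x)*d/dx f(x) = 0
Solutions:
 f(x) = C1*(cos(x) + 1)^(1/6)/(cos(x) - 1)^(1/6)


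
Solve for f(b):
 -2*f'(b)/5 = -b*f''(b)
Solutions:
 f(b) = C1 + C2*b^(7/5)


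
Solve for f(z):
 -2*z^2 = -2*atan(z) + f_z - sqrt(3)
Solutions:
 f(z) = C1 - 2*z^3/3 + 2*z*atan(z) + sqrt(3)*z - log(z^2 + 1)


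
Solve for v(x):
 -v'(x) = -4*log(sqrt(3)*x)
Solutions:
 v(x) = C1 + 4*x*log(x) - 4*x + x*log(9)


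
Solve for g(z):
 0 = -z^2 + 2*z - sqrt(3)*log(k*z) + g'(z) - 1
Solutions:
 g(z) = C1 + z^3/3 - z^2 + sqrt(3)*z*log(k*z) + z*(1 - sqrt(3))


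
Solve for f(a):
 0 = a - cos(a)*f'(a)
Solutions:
 f(a) = C1 + Integral(a/cos(a), a)


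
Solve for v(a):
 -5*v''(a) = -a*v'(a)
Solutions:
 v(a) = C1 + C2*erfi(sqrt(10)*a/10)


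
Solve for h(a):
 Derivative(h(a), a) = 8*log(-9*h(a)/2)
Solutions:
 -Integral(1/(log(-_y) - log(2) + 2*log(3)), (_y, h(a)))/8 = C1 - a


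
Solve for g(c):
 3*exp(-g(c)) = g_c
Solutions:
 g(c) = log(C1 + 3*c)


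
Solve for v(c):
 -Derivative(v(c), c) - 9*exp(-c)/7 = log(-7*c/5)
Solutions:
 v(c) = C1 - c*log(-c) + c*(-log(7) + 1 + log(5)) + 9*exp(-c)/7


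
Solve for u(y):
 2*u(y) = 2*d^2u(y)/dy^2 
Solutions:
 u(y) = C1*exp(-y) + C2*exp(y)


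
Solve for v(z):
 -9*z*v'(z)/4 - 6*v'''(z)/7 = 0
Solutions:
 v(z) = C1 + Integral(C2*airyai(-21^(1/3)*z/2) + C3*airybi(-21^(1/3)*z/2), z)


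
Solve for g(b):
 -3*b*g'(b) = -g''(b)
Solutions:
 g(b) = C1 + C2*erfi(sqrt(6)*b/2)


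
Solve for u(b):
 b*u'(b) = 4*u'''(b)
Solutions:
 u(b) = C1 + Integral(C2*airyai(2^(1/3)*b/2) + C3*airybi(2^(1/3)*b/2), b)


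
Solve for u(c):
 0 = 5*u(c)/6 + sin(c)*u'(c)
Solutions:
 u(c) = C1*(cos(c) + 1)^(5/12)/(cos(c) - 1)^(5/12)


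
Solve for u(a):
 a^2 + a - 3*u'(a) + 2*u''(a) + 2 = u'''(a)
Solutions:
 u(a) = C1 + a^3/9 + 7*a^2/18 + 26*a/27 + (C2*sin(sqrt(2)*a) + C3*cos(sqrt(2)*a))*exp(a)


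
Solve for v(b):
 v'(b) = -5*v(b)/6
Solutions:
 v(b) = C1*exp(-5*b/6)


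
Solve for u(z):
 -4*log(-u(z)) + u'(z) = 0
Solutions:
 -li(-u(z)) = C1 + 4*z


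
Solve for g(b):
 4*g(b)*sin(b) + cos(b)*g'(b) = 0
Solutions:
 g(b) = C1*cos(b)^4


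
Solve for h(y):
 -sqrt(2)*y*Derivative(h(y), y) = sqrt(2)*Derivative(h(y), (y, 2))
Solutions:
 h(y) = C1 + C2*erf(sqrt(2)*y/2)


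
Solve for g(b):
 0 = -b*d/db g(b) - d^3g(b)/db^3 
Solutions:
 g(b) = C1 + Integral(C2*airyai(-b) + C3*airybi(-b), b)


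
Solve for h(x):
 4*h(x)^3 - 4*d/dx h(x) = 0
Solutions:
 h(x) = -sqrt(2)*sqrt(-1/(C1 + x))/2
 h(x) = sqrt(2)*sqrt(-1/(C1 + x))/2


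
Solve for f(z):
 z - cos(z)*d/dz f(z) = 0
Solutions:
 f(z) = C1 + Integral(z/cos(z), z)


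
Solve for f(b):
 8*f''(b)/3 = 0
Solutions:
 f(b) = C1 + C2*b


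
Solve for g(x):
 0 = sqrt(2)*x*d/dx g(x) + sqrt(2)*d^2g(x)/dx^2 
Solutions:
 g(x) = C1 + C2*erf(sqrt(2)*x/2)


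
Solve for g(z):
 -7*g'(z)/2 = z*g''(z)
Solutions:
 g(z) = C1 + C2/z^(5/2)


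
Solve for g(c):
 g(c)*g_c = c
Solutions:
 g(c) = -sqrt(C1 + c^2)
 g(c) = sqrt(C1 + c^2)


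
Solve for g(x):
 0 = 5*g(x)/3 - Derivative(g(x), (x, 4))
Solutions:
 g(x) = C1*exp(-3^(3/4)*5^(1/4)*x/3) + C2*exp(3^(3/4)*5^(1/4)*x/3) + C3*sin(3^(3/4)*5^(1/4)*x/3) + C4*cos(3^(3/4)*5^(1/4)*x/3)


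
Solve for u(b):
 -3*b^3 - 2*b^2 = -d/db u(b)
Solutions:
 u(b) = C1 + 3*b^4/4 + 2*b^3/3


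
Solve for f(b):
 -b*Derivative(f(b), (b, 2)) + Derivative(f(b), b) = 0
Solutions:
 f(b) = C1 + C2*b^2


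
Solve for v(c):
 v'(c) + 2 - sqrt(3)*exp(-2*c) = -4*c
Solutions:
 v(c) = C1 - 2*c^2 - 2*c - sqrt(3)*exp(-2*c)/2


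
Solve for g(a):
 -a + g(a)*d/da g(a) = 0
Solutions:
 g(a) = -sqrt(C1 + a^2)
 g(a) = sqrt(C1 + a^2)


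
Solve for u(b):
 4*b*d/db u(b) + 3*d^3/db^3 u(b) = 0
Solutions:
 u(b) = C1 + Integral(C2*airyai(-6^(2/3)*b/3) + C3*airybi(-6^(2/3)*b/3), b)


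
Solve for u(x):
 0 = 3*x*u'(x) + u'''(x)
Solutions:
 u(x) = C1 + Integral(C2*airyai(-3^(1/3)*x) + C3*airybi(-3^(1/3)*x), x)


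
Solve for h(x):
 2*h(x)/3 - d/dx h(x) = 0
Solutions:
 h(x) = C1*exp(2*x/3)


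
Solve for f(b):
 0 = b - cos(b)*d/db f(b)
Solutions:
 f(b) = C1 + Integral(b/cos(b), b)


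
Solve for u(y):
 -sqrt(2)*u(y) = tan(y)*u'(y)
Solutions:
 u(y) = C1/sin(y)^(sqrt(2))


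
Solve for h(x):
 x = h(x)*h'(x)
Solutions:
 h(x) = -sqrt(C1 + x^2)
 h(x) = sqrt(C1 + x^2)


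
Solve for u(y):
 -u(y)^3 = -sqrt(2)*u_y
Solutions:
 u(y) = -sqrt(-1/(C1 + sqrt(2)*y))
 u(y) = sqrt(-1/(C1 + sqrt(2)*y))


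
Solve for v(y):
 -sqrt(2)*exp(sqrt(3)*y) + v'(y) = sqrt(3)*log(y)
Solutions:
 v(y) = C1 + sqrt(3)*y*log(y) - sqrt(3)*y + sqrt(6)*exp(sqrt(3)*y)/3


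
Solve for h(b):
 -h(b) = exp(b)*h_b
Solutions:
 h(b) = C1*exp(exp(-b))


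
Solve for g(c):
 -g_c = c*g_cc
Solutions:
 g(c) = C1 + C2*log(c)


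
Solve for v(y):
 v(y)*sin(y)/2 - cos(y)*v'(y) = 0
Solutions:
 v(y) = C1/sqrt(cos(y))


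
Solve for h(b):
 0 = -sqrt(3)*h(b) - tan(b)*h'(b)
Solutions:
 h(b) = C1/sin(b)^(sqrt(3))


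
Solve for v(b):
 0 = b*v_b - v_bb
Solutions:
 v(b) = C1 + C2*erfi(sqrt(2)*b/2)


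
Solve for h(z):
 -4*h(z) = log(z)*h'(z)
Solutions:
 h(z) = C1*exp(-4*li(z))


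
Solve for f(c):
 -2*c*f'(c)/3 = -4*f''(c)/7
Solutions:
 f(c) = C1 + C2*erfi(sqrt(21)*c/6)


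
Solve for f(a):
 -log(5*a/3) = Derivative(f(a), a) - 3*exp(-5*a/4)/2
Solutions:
 f(a) = C1 - a*log(a) + a*(-log(5) + 1 + log(3)) - 6*exp(-5*a/4)/5


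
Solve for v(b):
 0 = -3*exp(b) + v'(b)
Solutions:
 v(b) = C1 + 3*exp(b)


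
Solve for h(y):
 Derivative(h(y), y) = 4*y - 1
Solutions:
 h(y) = C1 + 2*y^2 - y


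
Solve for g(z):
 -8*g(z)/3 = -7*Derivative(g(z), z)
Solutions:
 g(z) = C1*exp(8*z/21)


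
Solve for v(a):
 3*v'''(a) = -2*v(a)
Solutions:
 v(a) = C3*exp(-2^(1/3)*3^(2/3)*a/3) + (C1*sin(2^(1/3)*3^(1/6)*a/2) + C2*cos(2^(1/3)*3^(1/6)*a/2))*exp(2^(1/3)*3^(2/3)*a/6)


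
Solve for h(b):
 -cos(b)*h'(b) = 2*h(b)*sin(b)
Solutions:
 h(b) = C1*cos(b)^2


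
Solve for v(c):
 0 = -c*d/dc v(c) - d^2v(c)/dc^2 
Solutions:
 v(c) = C1 + C2*erf(sqrt(2)*c/2)


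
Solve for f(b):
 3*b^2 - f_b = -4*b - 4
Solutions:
 f(b) = C1 + b^3 + 2*b^2 + 4*b


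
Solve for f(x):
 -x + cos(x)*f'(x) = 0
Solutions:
 f(x) = C1 + Integral(x/cos(x), x)


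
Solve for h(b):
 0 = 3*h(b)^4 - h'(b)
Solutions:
 h(b) = (-1/(C1 + 9*b))^(1/3)
 h(b) = (-1/(C1 + 3*b))^(1/3)*(-3^(2/3) - 3*3^(1/6)*I)/6
 h(b) = (-1/(C1 + 3*b))^(1/3)*(-3^(2/3) + 3*3^(1/6)*I)/6


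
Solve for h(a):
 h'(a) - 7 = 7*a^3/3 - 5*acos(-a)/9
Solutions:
 h(a) = C1 + 7*a^4/12 - 5*a*acos(-a)/9 + 7*a - 5*sqrt(1 - a^2)/9


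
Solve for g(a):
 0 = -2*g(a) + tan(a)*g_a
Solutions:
 g(a) = C1*sin(a)^2


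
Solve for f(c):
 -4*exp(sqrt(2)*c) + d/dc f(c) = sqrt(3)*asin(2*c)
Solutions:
 f(c) = C1 + sqrt(3)*(c*asin(2*c) + sqrt(1 - 4*c^2)/2) + 2*sqrt(2)*exp(sqrt(2)*c)


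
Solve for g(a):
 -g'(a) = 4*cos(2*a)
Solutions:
 g(a) = C1 - 2*sin(2*a)


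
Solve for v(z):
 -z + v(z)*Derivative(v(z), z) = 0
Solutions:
 v(z) = -sqrt(C1 + z^2)
 v(z) = sqrt(C1 + z^2)


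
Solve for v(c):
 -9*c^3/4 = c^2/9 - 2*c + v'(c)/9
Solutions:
 v(c) = C1 - 81*c^4/16 - c^3/3 + 9*c^2


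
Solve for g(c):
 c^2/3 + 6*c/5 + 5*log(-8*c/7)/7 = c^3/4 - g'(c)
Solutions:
 g(c) = C1 + c^4/16 - c^3/9 - 3*c^2/5 - 5*c*log(-c)/7 + 5*c*(-3*log(2) + 1 + log(7))/7


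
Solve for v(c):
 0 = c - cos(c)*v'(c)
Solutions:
 v(c) = C1 + Integral(c/cos(c), c)


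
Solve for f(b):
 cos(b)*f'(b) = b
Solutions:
 f(b) = C1 + Integral(b/cos(b), b)


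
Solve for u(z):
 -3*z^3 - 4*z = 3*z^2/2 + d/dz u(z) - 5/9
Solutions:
 u(z) = C1 - 3*z^4/4 - z^3/2 - 2*z^2 + 5*z/9


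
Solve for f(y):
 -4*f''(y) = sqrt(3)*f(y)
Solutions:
 f(y) = C1*sin(3^(1/4)*y/2) + C2*cos(3^(1/4)*y/2)


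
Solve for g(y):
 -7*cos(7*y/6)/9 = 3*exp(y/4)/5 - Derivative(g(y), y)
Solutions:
 g(y) = C1 + 12*exp(y/4)/5 + 2*sin(7*y/6)/3


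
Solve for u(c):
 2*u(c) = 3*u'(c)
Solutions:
 u(c) = C1*exp(2*c/3)


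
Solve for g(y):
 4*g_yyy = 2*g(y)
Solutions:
 g(y) = C3*exp(2^(2/3)*y/2) + (C1*sin(2^(2/3)*sqrt(3)*y/4) + C2*cos(2^(2/3)*sqrt(3)*y/4))*exp(-2^(2/3)*y/4)


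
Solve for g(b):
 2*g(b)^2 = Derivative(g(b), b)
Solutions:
 g(b) = -1/(C1 + 2*b)


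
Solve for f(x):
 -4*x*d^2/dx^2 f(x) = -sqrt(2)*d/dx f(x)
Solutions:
 f(x) = C1 + C2*x^(sqrt(2)/4 + 1)


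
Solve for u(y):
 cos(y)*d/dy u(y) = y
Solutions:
 u(y) = C1 + Integral(y/cos(y), y)


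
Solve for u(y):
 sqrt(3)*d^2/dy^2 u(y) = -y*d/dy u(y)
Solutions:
 u(y) = C1 + C2*erf(sqrt(2)*3^(3/4)*y/6)


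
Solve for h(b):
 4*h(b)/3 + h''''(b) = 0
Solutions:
 h(b) = (C1*sin(3^(3/4)*b/3) + C2*cos(3^(3/4)*b/3))*exp(-3^(3/4)*b/3) + (C3*sin(3^(3/4)*b/3) + C4*cos(3^(3/4)*b/3))*exp(3^(3/4)*b/3)


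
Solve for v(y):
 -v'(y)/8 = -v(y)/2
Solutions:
 v(y) = C1*exp(4*y)


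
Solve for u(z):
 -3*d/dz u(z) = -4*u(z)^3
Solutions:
 u(z) = -sqrt(6)*sqrt(-1/(C1 + 4*z))/2
 u(z) = sqrt(6)*sqrt(-1/(C1 + 4*z))/2


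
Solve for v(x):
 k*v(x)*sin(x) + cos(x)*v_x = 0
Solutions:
 v(x) = C1*exp(k*log(cos(x)))


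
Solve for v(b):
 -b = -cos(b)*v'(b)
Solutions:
 v(b) = C1 + Integral(b/cos(b), b)


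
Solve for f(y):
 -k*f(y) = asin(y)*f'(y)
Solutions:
 f(y) = C1*exp(-k*Integral(1/asin(y), y))


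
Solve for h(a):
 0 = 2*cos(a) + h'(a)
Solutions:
 h(a) = C1 - 2*sin(a)


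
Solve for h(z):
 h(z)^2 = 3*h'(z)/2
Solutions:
 h(z) = -3/(C1 + 2*z)


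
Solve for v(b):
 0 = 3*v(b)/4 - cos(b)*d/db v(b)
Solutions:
 v(b) = C1*(sin(b) + 1)^(3/8)/(sin(b) - 1)^(3/8)


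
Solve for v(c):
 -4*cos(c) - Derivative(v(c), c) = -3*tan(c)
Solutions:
 v(c) = C1 - 3*log(cos(c)) - 4*sin(c)


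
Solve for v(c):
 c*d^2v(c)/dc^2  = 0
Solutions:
 v(c) = C1 + C2*c


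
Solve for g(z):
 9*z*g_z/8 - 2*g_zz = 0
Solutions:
 g(z) = C1 + C2*erfi(3*sqrt(2)*z/8)


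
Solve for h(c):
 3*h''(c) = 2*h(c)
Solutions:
 h(c) = C1*exp(-sqrt(6)*c/3) + C2*exp(sqrt(6)*c/3)


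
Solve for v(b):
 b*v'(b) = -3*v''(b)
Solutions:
 v(b) = C1 + C2*erf(sqrt(6)*b/6)


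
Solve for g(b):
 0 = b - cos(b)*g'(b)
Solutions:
 g(b) = C1 + Integral(b/cos(b), b)


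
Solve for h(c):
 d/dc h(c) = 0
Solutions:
 h(c) = C1


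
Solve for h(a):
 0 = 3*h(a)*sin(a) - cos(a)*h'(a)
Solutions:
 h(a) = C1/cos(a)^3


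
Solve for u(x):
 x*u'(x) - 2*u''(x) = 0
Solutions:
 u(x) = C1 + C2*erfi(x/2)


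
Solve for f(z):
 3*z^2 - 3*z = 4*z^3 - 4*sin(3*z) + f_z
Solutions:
 f(z) = C1 - z^4 + z^3 - 3*z^2/2 - 4*cos(3*z)/3


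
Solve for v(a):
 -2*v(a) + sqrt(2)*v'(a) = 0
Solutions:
 v(a) = C1*exp(sqrt(2)*a)


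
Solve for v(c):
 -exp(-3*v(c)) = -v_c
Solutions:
 v(c) = log(C1 + 3*c)/3
 v(c) = log((-3^(1/3) - 3^(5/6)*I)*(C1 + c)^(1/3)/2)
 v(c) = log((-3^(1/3) + 3^(5/6)*I)*(C1 + c)^(1/3)/2)


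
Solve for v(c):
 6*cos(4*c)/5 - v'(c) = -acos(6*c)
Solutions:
 v(c) = C1 + c*acos(6*c) - sqrt(1 - 36*c^2)/6 + 3*sin(4*c)/10


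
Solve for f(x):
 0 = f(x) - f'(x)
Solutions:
 f(x) = C1*exp(x)


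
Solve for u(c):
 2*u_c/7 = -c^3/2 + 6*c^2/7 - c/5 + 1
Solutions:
 u(c) = C1 - 7*c^4/16 + c^3 - 7*c^2/20 + 7*c/2


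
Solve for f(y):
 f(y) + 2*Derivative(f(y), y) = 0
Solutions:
 f(y) = C1*exp(-y/2)


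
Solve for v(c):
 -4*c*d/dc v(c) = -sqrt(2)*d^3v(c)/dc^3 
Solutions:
 v(c) = C1 + Integral(C2*airyai(sqrt(2)*c) + C3*airybi(sqrt(2)*c), c)


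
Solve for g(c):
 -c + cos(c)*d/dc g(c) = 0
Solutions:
 g(c) = C1 + Integral(c/cos(c), c)


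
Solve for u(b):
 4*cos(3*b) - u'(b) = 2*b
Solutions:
 u(b) = C1 - b^2 + 4*sin(3*b)/3


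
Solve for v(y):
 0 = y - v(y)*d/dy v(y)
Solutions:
 v(y) = -sqrt(C1 + y^2)
 v(y) = sqrt(C1 + y^2)


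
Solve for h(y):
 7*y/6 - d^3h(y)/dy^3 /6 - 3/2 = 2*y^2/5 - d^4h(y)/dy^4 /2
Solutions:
 h(y) = C1 + C2*y + C3*y^2 + C4*exp(y/3) - y^5/25 - 37*y^4/120 - 26*y^3/5


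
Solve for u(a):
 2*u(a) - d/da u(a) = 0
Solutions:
 u(a) = C1*exp(2*a)


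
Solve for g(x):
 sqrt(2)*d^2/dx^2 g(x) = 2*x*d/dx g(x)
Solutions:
 g(x) = C1 + C2*erfi(2^(3/4)*x/2)


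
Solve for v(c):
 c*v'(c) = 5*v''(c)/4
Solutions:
 v(c) = C1 + C2*erfi(sqrt(10)*c/5)


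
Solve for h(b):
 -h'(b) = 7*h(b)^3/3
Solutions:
 h(b) = -sqrt(6)*sqrt(-1/(C1 - 7*b))/2
 h(b) = sqrt(6)*sqrt(-1/(C1 - 7*b))/2


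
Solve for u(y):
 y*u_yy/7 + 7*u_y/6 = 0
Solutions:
 u(y) = C1 + C2/y^(43/6)


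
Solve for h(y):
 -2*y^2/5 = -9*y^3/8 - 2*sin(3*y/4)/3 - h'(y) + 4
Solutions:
 h(y) = C1 - 9*y^4/32 + 2*y^3/15 + 4*y + 8*cos(3*y/4)/9


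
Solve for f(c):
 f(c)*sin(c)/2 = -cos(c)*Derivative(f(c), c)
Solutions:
 f(c) = C1*sqrt(cos(c))


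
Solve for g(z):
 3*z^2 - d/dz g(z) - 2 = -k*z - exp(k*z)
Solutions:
 g(z) = C1 + k*z^2/2 + z^3 - 2*z + exp(k*z)/k


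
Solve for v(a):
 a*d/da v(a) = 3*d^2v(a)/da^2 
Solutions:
 v(a) = C1 + C2*erfi(sqrt(6)*a/6)


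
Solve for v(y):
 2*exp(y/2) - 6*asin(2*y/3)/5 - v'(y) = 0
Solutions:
 v(y) = C1 - 6*y*asin(2*y/3)/5 - 3*sqrt(9 - 4*y^2)/5 + 4*exp(y/2)


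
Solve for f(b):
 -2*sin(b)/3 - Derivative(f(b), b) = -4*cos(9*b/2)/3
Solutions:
 f(b) = C1 + 8*sin(9*b/2)/27 + 2*cos(b)/3


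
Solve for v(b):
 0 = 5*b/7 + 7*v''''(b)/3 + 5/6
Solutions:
 v(b) = C1 + C2*b + C3*b^2 + C4*b^3 - b^5/392 - 5*b^4/336


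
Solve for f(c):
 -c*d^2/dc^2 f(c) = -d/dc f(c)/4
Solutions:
 f(c) = C1 + C2*c^(5/4)


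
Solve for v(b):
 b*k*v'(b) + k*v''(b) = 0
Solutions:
 v(b) = C1 + C2*erf(sqrt(2)*b/2)


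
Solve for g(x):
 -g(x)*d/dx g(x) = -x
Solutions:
 g(x) = -sqrt(C1 + x^2)
 g(x) = sqrt(C1 + x^2)


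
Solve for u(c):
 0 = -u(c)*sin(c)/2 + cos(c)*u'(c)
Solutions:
 u(c) = C1/sqrt(cos(c))


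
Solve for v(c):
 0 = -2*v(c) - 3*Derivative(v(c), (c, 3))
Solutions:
 v(c) = C3*exp(-2^(1/3)*3^(2/3)*c/3) + (C1*sin(2^(1/3)*3^(1/6)*c/2) + C2*cos(2^(1/3)*3^(1/6)*c/2))*exp(2^(1/3)*3^(2/3)*c/6)


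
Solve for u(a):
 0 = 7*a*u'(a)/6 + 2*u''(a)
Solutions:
 u(a) = C1 + C2*erf(sqrt(42)*a/12)


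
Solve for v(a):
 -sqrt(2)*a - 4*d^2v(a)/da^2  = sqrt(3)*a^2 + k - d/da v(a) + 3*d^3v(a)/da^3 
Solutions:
 v(a) = C1 + C2*exp(a*(-2 + sqrt(7))/3) + C3*exp(-a*(2 + sqrt(7))/3) + sqrt(3)*a^3/3 + sqrt(2)*a^2/2 + 4*sqrt(3)*a^2 + a*k + 4*sqrt(2)*a + 38*sqrt(3)*a


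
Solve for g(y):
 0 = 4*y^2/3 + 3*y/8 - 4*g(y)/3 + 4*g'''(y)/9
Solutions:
 g(y) = C3*exp(3^(1/3)*y) + y^2 + 9*y/32 + (C1*sin(3^(5/6)*y/2) + C2*cos(3^(5/6)*y/2))*exp(-3^(1/3)*y/2)


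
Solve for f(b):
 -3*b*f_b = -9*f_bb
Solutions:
 f(b) = C1 + C2*erfi(sqrt(6)*b/6)


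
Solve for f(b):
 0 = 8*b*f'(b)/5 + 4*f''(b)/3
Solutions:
 f(b) = C1 + C2*erf(sqrt(15)*b/5)


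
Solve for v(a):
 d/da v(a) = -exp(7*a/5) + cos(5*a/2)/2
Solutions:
 v(a) = C1 - 5*exp(7*a/5)/7 + sin(5*a/2)/5


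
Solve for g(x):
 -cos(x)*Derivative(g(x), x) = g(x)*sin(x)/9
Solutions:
 g(x) = C1*cos(x)^(1/9)


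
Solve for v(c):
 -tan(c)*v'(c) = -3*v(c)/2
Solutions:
 v(c) = C1*sin(c)^(3/2)


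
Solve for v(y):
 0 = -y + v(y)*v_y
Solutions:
 v(y) = -sqrt(C1 + y^2)
 v(y) = sqrt(C1 + y^2)


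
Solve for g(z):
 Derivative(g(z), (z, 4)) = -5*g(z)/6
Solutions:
 g(z) = (C1*sin(10^(1/4)*3^(3/4)*z/6) + C2*cos(10^(1/4)*3^(3/4)*z/6))*exp(-10^(1/4)*3^(3/4)*z/6) + (C3*sin(10^(1/4)*3^(3/4)*z/6) + C4*cos(10^(1/4)*3^(3/4)*z/6))*exp(10^(1/4)*3^(3/4)*z/6)


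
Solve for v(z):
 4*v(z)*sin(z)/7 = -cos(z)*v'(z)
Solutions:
 v(z) = C1*cos(z)^(4/7)


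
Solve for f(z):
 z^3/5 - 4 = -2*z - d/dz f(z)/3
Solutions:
 f(z) = C1 - 3*z^4/20 - 3*z^2 + 12*z


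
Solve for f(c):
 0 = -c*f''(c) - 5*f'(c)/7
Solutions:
 f(c) = C1 + C2*c^(2/7)


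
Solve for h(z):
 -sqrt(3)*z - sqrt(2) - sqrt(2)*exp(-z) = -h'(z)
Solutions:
 h(z) = C1 + sqrt(3)*z^2/2 + sqrt(2)*z - sqrt(2)*exp(-z)


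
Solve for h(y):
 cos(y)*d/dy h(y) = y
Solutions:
 h(y) = C1 + Integral(y/cos(y), y)


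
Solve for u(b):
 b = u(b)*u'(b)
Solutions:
 u(b) = -sqrt(C1 + b^2)
 u(b) = sqrt(C1 + b^2)


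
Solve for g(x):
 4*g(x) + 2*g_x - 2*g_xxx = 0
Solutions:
 g(x) = C1*exp(-x*((sqrt(78)/9 + 1)^(-1/3) + 3*(sqrt(78)/9 + 1)^(1/3))/6)*sin(sqrt(3)*x*(-3*(sqrt(78)/9 + 1)^(1/3) + (sqrt(78)/9 + 1)^(-1/3))/6) + C2*exp(-x*((sqrt(78)/9 + 1)^(-1/3) + 3*(sqrt(78)/9 + 1)^(1/3))/6)*cos(sqrt(3)*x*(-3*(sqrt(78)/9 + 1)^(1/3) + (sqrt(78)/9 + 1)^(-1/3))/6) + C3*exp(x*(1/(3*(sqrt(78)/9 + 1)^(1/3)) + (sqrt(78)/9 + 1)^(1/3)))


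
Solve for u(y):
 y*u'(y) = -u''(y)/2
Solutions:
 u(y) = C1 + C2*erf(y)


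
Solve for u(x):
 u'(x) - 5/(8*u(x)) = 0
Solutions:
 u(x) = -sqrt(C1 + 5*x)/2
 u(x) = sqrt(C1 + 5*x)/2


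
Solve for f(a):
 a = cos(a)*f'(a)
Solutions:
 f(a) = C1 + Integral(a/cos(a), a)


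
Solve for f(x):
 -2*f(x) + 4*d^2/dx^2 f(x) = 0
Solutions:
 f(x) = C1*exp(-sqrt(2)*x/2) + C2*exp(sqrt(2)*x/2)


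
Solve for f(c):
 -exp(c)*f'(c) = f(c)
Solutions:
 f(c) = C1*exp(exp(-c))


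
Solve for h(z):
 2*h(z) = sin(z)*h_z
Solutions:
 h(z) = C1*(cos(z) - 1)/(cos(z) + 1)


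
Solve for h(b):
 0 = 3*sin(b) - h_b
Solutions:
 h(b) = C1 - 3*cos(b)


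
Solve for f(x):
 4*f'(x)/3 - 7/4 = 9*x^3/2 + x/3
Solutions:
 f(x) = C1 + 27*x^4/32 + x^2/8 + 21*x/16


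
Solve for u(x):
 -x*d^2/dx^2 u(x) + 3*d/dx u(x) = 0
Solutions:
 u(x) = C1 + C2*x^4


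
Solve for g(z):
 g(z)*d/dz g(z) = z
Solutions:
 g(z) = -sqrt(C1 + z^2)
 g(z) = sqrt(C1 + z^2)


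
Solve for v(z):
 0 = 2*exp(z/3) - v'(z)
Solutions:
 v(z) = C1 + 6*exp(z/3)


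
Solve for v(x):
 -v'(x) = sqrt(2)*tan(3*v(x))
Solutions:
 v(x) = -asin(C1*exp(-3*sqrt(2)*x))/3 + pi/3
 v(x) = asin(C1*exp(-3*sqrt(2)*x))/3


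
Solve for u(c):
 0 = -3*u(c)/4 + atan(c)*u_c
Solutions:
 u(c) = C1*exp(3*Integral(1/atan(c), c)/4)


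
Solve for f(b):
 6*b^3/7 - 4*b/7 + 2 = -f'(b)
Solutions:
 f(b) = C1 - 3*b^4/14 + 2*b^2/7 - 2*b


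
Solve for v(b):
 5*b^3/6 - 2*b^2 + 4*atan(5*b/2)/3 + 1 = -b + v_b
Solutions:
 v(b) = C1 + 5*b^4/24 - 2*b^3/3 + b^2/2 + 4*b*atan(5*b/2)/3 + b - 4*log(25*b^2 + 4)/15


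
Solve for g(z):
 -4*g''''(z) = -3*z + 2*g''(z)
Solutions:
 g(z) = C1 + C2*z + C3*sin(sqrt(2)*z/2) + C4*cos(sqrt(2)*z/2) + z^3/4


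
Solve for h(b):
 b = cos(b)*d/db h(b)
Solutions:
 h(b) = C1 + Integral(b/cos(b), b)


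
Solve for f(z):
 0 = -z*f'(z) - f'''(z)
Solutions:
 f(z) = C1 + Integral(C2*airyai(-z) + C3*airybi(-z), z)


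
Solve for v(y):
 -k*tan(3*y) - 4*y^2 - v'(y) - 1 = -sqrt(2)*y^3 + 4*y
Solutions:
 v(y) = C1 + k*log(cos(3*y))/3 + sqrt(2)*y^4/4 - 4*y^3/3 - 2*y^2 - y


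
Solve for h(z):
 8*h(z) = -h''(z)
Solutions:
 h(z) = C1*sin(2*sqrt(2)*z) + C2*cos(2*sqrt(2)*z)


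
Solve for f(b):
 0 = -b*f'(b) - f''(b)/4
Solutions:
 f(b) = C1 + C2*erf(sqrt(2)*b)


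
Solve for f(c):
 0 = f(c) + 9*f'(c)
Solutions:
 f(c) = C1*exp(-c/9)


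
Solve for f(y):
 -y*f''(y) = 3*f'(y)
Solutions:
 f(y) = C1 + C2/y^2


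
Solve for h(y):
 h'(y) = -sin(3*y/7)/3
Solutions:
 h(y) = C1 + 7*cos(3*y/7)/9


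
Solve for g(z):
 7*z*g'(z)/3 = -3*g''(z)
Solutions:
 g(z) = C1 + C2*erf(sqrt(14)*z/6)


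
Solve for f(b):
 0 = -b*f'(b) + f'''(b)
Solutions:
 f(b) = C1 + Integral(C2*airyai(b) + C3*airybi(b), b)


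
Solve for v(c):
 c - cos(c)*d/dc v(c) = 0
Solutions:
 v(c) = C1 + Integral(c/cos(c), c)


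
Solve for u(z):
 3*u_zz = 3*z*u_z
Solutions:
 u(z) = C1 + C2*erfi(sqrt(2)*z/2)


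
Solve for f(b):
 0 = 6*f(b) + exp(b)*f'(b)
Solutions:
 f(b) = C1*exp(6*exp(-b))


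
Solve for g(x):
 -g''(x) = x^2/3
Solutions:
 g(x) = C1 + C2*x - x^4/36


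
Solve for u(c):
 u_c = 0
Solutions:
 u(c) = C1


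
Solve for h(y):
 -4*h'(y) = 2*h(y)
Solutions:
 h(y) = C1*exp(-y/2)


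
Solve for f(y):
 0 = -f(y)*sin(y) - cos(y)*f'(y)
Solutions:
 f(y) = C1*cos(y)


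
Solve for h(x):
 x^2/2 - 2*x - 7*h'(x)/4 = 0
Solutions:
 h(x) = C1 + 2*x^3/21 - 4*x^2/7


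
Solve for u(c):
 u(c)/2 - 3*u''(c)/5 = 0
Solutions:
 u(c) = C1*exp(-sqrt(30)*c/6) + C2*exp(sqrt(30)*c/6)


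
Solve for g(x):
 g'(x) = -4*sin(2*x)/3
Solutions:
 g(x) = C1 + 2*cos(2*x)/3


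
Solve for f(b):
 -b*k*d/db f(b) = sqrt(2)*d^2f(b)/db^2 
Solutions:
 f(b) = Piecewise((-2^(3/4)*sqrt(pi)*C1*erf(2^(1/4)*b*sqrt(k)/2)/(2*sqrt(k)) - C2, (k > 0) | (k < 0)), (-C1*b - C2, True))


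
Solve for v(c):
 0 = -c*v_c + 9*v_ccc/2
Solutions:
 v(c) = C1 + Integral(C2*airyai(6^(1/3)*c/3) + C3*airybi(6^(1/3)*c/3), c)


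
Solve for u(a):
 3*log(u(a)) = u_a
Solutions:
 li(u(a)) = C1 + 3*a


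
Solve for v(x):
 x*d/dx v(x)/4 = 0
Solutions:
 v(x) = C1


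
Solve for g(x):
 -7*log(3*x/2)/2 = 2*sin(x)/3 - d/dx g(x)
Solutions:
 g(x) = C1 + 7*x*log(x)/2 - 7*x/2 - 4*x*log(2) + x*log(6)/2 + 3*x*log(3) - 2*cos(x)/3


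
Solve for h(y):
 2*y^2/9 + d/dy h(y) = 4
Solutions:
 h(y) = C1 - 2*y^3/27 + 4*y


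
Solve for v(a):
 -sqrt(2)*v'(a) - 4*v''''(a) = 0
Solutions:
 v(a) = C1 + C4*exp(-sqrt(2)*a/2) + (C2*sin(sqrt(6)*a/4) + C3*cos(sqrt(6)*a/4))*exp(sqrt(2)*a/4)


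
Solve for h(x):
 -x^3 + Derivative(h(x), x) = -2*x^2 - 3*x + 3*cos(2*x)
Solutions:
 h(x) = C1 + x^4/4 - 2*x^3/3 - 3*x^2/2 + 3*sin(2*x)/2


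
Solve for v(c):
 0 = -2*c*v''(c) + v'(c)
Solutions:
 v(c) = C1 + C2*c^(3/2)


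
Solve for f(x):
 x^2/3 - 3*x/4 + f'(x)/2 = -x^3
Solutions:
 f(x) = C1 - x^4/2 - 2*x^3/9 + 3*x^2/4


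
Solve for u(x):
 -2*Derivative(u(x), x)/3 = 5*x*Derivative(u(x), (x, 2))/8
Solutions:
 u(x) = C1 + C2/x^(1/15)


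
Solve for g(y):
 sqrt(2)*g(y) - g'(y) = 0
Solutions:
 g(y) = C1*exp(sqrt(2)*y)


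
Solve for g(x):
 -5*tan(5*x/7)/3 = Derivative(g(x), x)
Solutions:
 g(x) = C1 + 7*log(cos(5*x/7))/3


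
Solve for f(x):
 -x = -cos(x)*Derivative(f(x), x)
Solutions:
 f(x) = C1 + Integral(x/cos(x), x)


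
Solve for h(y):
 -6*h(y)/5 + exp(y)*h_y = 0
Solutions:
 h(y) = C1*exp(-6*exp(-y)/5)


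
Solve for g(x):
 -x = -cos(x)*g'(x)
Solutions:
 g(x) = C1 + Integral(x/cos(x), x)


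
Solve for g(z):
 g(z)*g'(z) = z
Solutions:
 g(z) = -sqrt(C1 + z^2)
 g(z) = sqrt(C1 + z^2)
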